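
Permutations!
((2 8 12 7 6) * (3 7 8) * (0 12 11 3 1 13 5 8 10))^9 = (13) = [0, 1, 2, 3, 4, 5, 6, 7, 8, 9, 10, 11, 12, 13]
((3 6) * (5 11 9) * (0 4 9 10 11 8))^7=(0 9 8 4 5)(3 6)(10 11)=[9, 1, 2, 6, 5, 0, 3, 7, 4, 8, 11, 10]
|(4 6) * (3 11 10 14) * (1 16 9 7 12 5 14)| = |(1 16 9 7 12 5 14 3 11 10)(4 6)| = 10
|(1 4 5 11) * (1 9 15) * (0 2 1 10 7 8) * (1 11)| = |(0 2 11 9 15 10 7 8)(1 4 5)| = 24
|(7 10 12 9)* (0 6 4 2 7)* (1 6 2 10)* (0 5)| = 10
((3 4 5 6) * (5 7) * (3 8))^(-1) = (3 8 6 5 7 4) = [0, 1, 2, 8, 3, 7, 5, 4, 6]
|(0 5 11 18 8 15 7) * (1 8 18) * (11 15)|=|(18)(0 5 15 7)(1 8 11)|=12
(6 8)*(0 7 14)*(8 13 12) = (0 7 14)(6 13 12 8) = [7, 1, 2, 3, 4, 5, 13, 14, 6, 9, 10, 11, 8, 12, 0]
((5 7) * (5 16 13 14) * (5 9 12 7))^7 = (7 16 13 14 9 12) = [0, 1, 2, 3, 4, 5, 6, 16, 8, 12, 10, 11, 7, 14, 9, 15, 13]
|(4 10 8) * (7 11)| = 6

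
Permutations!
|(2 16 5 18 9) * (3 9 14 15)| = 8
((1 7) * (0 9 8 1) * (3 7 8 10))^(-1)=(0 7 3 10 9)(1 8)=[7, 8, 2, 10, 4, 5, 6, 3, 1, 0, 9]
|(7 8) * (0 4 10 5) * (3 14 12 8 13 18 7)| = |(0 4 10 5)(3 14 12 8)(7 13 18)| = 12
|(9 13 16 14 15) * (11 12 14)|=7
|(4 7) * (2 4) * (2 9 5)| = 5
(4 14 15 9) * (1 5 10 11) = [0, 5, 2, 3, 14, 10, 6, 7, 8, 4, 11, 1, 12, 13, 15, 9] = (1 5 10 11)(4 14 15 9)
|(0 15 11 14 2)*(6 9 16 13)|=|(0 15 11 14 2)(6 9 16 13)|=20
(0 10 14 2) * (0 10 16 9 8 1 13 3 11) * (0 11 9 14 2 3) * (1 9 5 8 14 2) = (0 16 2 10 1 13)(3 5 8 9 14) = [16, 13, 10, 5, 4, 8, 6, 7, 9, 14, 1, 11, 12, 0, 3, 15, 2]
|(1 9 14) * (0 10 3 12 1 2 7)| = 9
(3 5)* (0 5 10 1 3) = (0 5)(1 3 10) = [5, 3, 2, 10, 4, 0, 6, 7, 8, 9, 1]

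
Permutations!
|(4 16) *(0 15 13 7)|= |(0 15 13 7)(4 16)|= 4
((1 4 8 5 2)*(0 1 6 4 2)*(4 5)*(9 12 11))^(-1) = [5, 0, 1, 3, 8, 6, 2, 7, 4, 11, 10, 12, 9] = (0 5 6 2 1)(4 8)(9 11 12)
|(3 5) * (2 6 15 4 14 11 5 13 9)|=|(2 6 15 4 14 11 5 3 13 9)|=10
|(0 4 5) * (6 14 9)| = 3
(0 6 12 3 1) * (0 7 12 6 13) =[13, 7, 2, 1, 4, 5, 6, 12, 8, 9, 10, 11, 3, 0] =(0 13)(1 7 12 3)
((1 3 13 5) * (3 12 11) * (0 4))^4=[0, 13, 2, 12, 4, 3, 6, 7, 8, 9, 10, 1, 5, 11]=(1 13 11)(3 12 5)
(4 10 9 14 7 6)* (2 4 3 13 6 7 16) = (2 4 10 9 14 16)(3 13 6) = [0, 1, 4, 13, 10, 5, 3, 7, 8, 14, 9, 11, 12, 6, 16, 15, 2]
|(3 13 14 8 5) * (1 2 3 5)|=|(1 2 3 13 14 8)|=6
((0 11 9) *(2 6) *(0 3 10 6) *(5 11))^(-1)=(0 2 6 10 3 9 11 5)=[2, 1, 6, 9, 4, 0, 10, 7, 8, 11, 3, 5]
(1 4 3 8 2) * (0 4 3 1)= [4, 3, 0, 8, 1, 5, 6, 7, 2]= (0 4 1 3 8 2)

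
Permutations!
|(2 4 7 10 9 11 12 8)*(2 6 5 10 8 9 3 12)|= |(2 4 7 8 6 5 10 3 12 9 11)|= 11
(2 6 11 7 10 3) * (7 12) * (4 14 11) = [0, 1, 6, 2, 14, 5, 4, 10, 8, 9, 3, 12, 7, 13, 11] = (2 6 4 14 11 12 7 10 3)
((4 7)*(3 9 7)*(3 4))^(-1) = (3 7 9) = [0, 1, 2, 7, 4, 5, 6, 9, 8, 3]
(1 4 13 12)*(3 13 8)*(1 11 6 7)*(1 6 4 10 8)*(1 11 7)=(1 10 8 3 13 12 7 6)(4 11)=[0, 10, 2, 13, 11, 5, 1, 6, 3, 9, 8, 4, 7, 12]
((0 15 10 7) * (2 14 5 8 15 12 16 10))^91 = (0 12 16 10 7)(2 14 5 8 15) = [12, 1, 14, 3, 4, 8, 6, 0, 15, 9, 7, 11, 16, 13, 5, 2, 10]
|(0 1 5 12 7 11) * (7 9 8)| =|(0 1 5 12 9 8 7 11)| =8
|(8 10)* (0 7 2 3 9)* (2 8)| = 7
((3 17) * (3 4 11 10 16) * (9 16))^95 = (3 10 17 9 4 16 11) = [0, 1, 2, 10, 16, 5, 6, 7, 8, 4, 17, 3, 12, 13, 14, 15, 11, 9]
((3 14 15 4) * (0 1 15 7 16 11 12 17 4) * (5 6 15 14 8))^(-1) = (0 15 6 5 8 3 4 17 12 11 16 7 14 1) = [15, 0, 2, 4, 17, 8, 5, 14, 3, 9, 10, 16, 11, 13, 1, 6, 7, 12]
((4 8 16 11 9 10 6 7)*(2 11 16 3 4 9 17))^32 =[0, 1, 17, 8, 3, 5, 6, 7, 4, 9, 10, 2, 12, 13, 14, 15, 16, 11] =(2 17 11)(3 8 4)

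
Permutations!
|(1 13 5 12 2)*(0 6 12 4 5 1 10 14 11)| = |(0 6 12 2 10 14 11)(1 13)(4 5)| = 14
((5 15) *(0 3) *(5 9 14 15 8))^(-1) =(0 3)(5 8)(9 15 14) =[3, 1, 2, 0, 4, 8, 6, 7, 5, 15, 10, 11, 12, 13, 9, 14]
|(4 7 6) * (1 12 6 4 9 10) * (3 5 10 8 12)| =4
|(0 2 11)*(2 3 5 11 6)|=|(0 3 5 11)(2 6)|=4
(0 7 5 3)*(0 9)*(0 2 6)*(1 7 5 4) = (0 5 3 9 2 6)(1 7 4) = [5, 7, 6, 9, 1, 3, 0, 4, 8, 2]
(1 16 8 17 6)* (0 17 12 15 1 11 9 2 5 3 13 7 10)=(0 17 6 11 9 2 5 3 13 7 10)(1 16 8 12 15)=[17, 16, 5, 13, 4, 3, 11, 10, 12, 2, 0, 9, 15, 7, 14, 1, 8, 6]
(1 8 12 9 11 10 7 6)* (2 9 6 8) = (1 2 9 11 10 7 8 12 6) = [0, 2, 9, 3, 4, 5, 1, 8, 12, 11, 7, 10, 6]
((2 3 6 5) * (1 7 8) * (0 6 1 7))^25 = (0 6 5 2 3 1)(7 8) = [6, 0, 3, 1, 4, 2, 5, 8, 7]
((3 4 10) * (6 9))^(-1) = (3 10 4)(6 9) = [0, 1, 2, 10, 3, 5, 9, 7, 8, 6, 4]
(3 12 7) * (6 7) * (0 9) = [9, 1, 2, 12, 4, 5, 7, 3, 8, 0, 10, 11, 6] = (0 9)(3 12 6 7)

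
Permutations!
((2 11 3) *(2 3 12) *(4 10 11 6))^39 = (2 10)(4 12)(6 11) = [0, 1, 10, 3, 12, 5, 11, 7, 8, 9, 2, 6, 4]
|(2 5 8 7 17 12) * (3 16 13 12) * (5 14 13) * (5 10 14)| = |(2 5 8 7 17 3 16 10 14 13 12)| = 11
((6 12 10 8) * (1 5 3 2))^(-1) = (1 2 3 5)(6 8 10 12) = [0, 2, 3, 5, 4, 1, 8, 7, 10, 9, 12, 11, 6]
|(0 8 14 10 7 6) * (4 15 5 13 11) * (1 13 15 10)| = |(0 8 14 1 13 11 4 10 7 6)(5 15)| = 10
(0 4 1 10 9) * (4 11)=(0 11 4 1 10 9)=[11, 10, 2, 3, 1, 5, 6, 7, 8, 0, 9, 4]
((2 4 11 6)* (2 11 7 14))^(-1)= (2 14 7 4)(6 11)= [0, 1, 14, 3, 2, 5, 11, 4, 8, 9, 10, 6, 12, 13, 7]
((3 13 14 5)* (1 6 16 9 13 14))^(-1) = (1 13 9 16 6)(3 5 14) = [0, 13, 2, 5, 4, 14, 1, 7, 8, 16, 10, 11, 12, 9, 3, 15, 6]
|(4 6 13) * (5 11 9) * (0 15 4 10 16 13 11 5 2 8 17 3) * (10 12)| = 20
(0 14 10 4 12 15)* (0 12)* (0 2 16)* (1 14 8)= (0 8 1 14 10 4 2 16)(12 15)= [8, 14, 16, 3, 2, 5, 6, 7, 1, 9, 4, 11, 15, 13, 10, 12, 0]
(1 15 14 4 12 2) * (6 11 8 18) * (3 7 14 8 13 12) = (1 15 8 18 6 11 13 12 2)(3 7 14 4) = [0, 15, 1, 7, 3, 5, 11, 14, 18, 9, 10, 13, 2, 12, 4, 8, 16, 17, 6]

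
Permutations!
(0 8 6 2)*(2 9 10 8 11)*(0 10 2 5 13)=(0 11 5 13)(2 10 8 6 9)=[11, 1, 10, 3, 4, 13, 9, 7, 6, 2, 8, 5, 12, 0]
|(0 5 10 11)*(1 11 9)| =6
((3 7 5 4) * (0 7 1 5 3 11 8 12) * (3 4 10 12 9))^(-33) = (12) = [0, 1, 2, 3, 4, 5, 6, 7, 8, 9, 10, 11, 12]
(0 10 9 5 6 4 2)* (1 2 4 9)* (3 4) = (0 10 1 2)(3 4)(5 6 9) = [10, 2, 0, 4, 3, 6, 9, 7, 8, 5, 1]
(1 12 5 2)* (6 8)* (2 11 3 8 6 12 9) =(1 9 2)(3 8 12 5 11) =[0, 9, 1, 8, 4, 11, 6, 7, 12, 2, 10, 3, 5]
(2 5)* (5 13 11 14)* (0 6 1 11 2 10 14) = (0 6 1 11)(2 13)(5 10 14) = [6, 11, 13, 3, 4, 10, 1, 7, 8, 9, 14, 0, 12, 2, 5]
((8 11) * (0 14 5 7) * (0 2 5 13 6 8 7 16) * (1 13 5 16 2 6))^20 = [0, 1, 2, 3, 4, 5, 6, 7, 8, 9, 10, 11, 12, 13, 14, 15, 16] = (16)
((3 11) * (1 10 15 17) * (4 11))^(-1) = (1 17 15 10)(3 11 4) = [0, 17, 2, 11, 3, 5, 6, 7, 8, 9, 1, 4, 12, 13, 14, 10, 16, 15]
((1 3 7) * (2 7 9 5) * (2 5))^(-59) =[0, 3, 7, 9, 4, 5, 6, 1, 8, 2] =(1 3 9 2 7)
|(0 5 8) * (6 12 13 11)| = 12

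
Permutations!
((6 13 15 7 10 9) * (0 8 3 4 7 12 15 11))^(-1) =(0 11 13 6 9 10 7 4 3 8)(12 15) =[11, 1, 2, 8, 3, 5, 9, 4, 0, 10, 7, 13, 15, 6, 14, 12]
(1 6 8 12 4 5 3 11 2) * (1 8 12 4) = (1 6 12)(2 8 4 5 3 11) = [0, 6, 8, 11, 5, 3, 12, 7, 4, 9, 10, 2, 1]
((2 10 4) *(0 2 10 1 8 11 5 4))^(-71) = (0 2 1 8 11 5 4 10) = [2, 8, 1, 3, 10, 4, 6, 7, 11, 9, 0, 5]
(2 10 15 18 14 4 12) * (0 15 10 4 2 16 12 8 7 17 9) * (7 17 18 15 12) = (0 12 16 7 18 14 2 4 8 17 9) = [12, 1, 4, 3, 8, 5, 6, 18, 17, 0, 10, 11, 16, 13, 2, 15, 7, 9, 14]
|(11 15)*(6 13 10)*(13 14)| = 4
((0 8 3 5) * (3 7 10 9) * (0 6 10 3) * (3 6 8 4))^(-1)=[9, 1, 2, 4, 0, 3, 7, 8, 5, 10, 6]=(0 9 10 6 7 8 5 3 4)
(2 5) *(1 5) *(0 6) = (0 6)(1 5 2) = [6, 5, 1, 3, 4, 2, 0]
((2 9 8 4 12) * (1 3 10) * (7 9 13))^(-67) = (1 10 3)(2 9 12 7 4 13 8) = [0, 10, 9, 1, 13, 5, 6, 4, 2, 12, 3, 11, 7, 8]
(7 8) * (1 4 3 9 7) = [0, 4, 2, 9, 3, 5, 6, 8, 1, 7] = (1 4 3 9 7 8)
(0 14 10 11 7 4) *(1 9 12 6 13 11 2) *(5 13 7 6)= [14, 9, 1, 3, 0, 13, 7, 4, 8, 12, 2, 6, 5, 11, 10]= (0 14 10 2 1 9 12 5 13 11 6 7 4)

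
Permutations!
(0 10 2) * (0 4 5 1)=(0 10 2 4 5 1)=[10, 0, 4, 3, 5, 1, 6, 7, 8, 9, 2]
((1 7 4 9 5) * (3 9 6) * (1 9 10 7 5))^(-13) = [0, 9, 2, 7, 3, 1, 10, 6, 8, 5, 4] = (1 9 5)(3 7 6 10 4)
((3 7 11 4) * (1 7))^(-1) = [0, 3, 2, 4, 11, 5, 6, 1, 8, 9, 10, 7] = (1 3 4 11 7)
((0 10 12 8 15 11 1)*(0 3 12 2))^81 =(1 8)(3 15)(11 12) =[0, 8, 2, 15, 4, 5, 6, 7, 1, 9, 10, 12, 11, 13, 14, 3]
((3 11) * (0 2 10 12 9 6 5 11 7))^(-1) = (0 7 3 11 5 6 9 12 10 2) = [7, 1, 0, 11, 4, 6, 9, 3, 8, 12, 2, 5, 10]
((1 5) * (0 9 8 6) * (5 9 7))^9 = (0 5 9 6 7 1 8) = [5, 8, 2, 3, 4, 9, 7, 1, 0, 6]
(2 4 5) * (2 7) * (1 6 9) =(1 6 9)(2 4 5 7) =[0, 6, 4, 3, 5, 7, 9, 2, 8, 1]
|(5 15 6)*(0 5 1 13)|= |(0 5 15 6 1 13)|= 6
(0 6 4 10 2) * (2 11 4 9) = (0 6 9 2)(4 10 11) = [6, 1, 0, 3, 10, 5, 9, 7, 8, 2, 11, 4]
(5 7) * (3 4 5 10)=(3 4 5 7 10)=[0, 1, 2, 4, 5, 7, 6, 10, 8, 9, 3]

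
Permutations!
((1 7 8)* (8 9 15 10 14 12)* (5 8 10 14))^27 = (15) = [0, 1, 2, 3, 4, 5, 6, 7, 8, 9, 10, 11, 12, 13, 14, 15]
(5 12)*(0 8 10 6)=(0 8 10 6)(5 12)=[8, 1, 2, 3, 4, 12, 0, 7, 10, 9, 6, 11, 5]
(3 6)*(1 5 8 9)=(1 5 8 9)(3 6)=[0, 5, 2, 6, 4, 8, 3, 7, 9, 1]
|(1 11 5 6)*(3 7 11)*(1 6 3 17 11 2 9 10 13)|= |(1 17 11 5 3 7 2 9 10 13)|= 10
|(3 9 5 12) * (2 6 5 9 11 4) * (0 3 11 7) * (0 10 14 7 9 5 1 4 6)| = 30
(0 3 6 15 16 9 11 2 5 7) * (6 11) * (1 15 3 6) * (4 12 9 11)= (0 6 3 4 12 9 1 15 16 11 2 5 7)= [6, 15, 5, 4, 12, 7, 3, 0, 8, 1, 10, 2, 9, 13, 14, 16, 11]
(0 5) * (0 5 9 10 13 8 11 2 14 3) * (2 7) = [9, 1, 14, 0, 4, 5, 6, 2, 11, 10, 13, 7, 12, 8, 3] = (0 9 10 13 8 11 7 2 14 3)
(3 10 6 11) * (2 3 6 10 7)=(2 3 7)(6 11)=[0, 1, 3, 7, 4, 5, 11, 2, 8, 9, 10, 6]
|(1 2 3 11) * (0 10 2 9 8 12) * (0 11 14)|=|(0 10 2 3 14)(1 9 8 12 11)|=5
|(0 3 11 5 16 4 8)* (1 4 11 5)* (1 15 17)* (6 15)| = 11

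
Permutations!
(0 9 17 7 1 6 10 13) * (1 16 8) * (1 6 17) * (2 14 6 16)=(0 9 1 17 7 2 14 6 10 13)(8 16)=[9, 17, 14, 3, 4, 5, 10, 2, 16, 1, 13, 11, 12, 0, 6, 15, 8, 7]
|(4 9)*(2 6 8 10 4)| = |(2 6 8 10 4 9)| = 6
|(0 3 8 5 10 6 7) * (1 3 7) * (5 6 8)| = 6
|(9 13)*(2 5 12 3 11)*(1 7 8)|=|(1 7 8)(2 5 12 3 11)(9 13)|=30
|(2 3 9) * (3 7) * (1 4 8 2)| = |(1 4 8 2 7 3 9)| = 7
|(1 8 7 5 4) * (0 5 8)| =4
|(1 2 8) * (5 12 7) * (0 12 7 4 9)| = 12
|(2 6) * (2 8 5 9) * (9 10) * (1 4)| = |(1 4)(2 6 8 5 10 9)| = 6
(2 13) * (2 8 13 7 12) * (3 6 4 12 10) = (2 7 10 3 6 4 12)(8 13) = [0, 1, 7, 6, 12, 5, 4, 10, 13, 9, 3, 11, 2, 8]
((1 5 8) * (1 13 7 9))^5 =(1 9 7 13 8 5) =[0, 9, 2, 3, 4, 1, 6, 13, 5, 7, 10, 11, 12, 8]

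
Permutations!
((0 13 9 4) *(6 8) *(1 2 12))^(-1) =(0 4 9 13)(1 12 2)(6 8) =[4, 12, 1, 3, 9, 5, 8, 7, 6, 13, 10, 11, 2, 0]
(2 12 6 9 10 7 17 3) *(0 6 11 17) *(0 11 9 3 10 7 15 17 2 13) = (0 6 3 13)(2 12 9 7 11)(10 15 17) = [6, 1, 12, 13, 4, 5, 3, 11, 8, 7, 15, 2, 9, 0, 14, 17, 16, 10]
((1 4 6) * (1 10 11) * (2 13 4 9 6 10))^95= [0, 11, 6, 3, 13, 5, 9, 7, 8, 1, 4, 10, 12, 2]= (1 11 10 4 13 2 6 9)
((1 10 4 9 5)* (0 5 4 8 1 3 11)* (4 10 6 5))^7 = (0 5 8 4 3 1 9 11 6 10) = [5, 9, 2, 1, 3, 8, 10, 7, 4, 11, 0, 6]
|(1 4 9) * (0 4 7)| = 5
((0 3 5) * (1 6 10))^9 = [0, 1, 2, 3, 4, 5, 6, 7, 8, 9, 10] = (10)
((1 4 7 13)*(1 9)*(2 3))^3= (1 13 4 9 7)(2 3)= [0, 13, 3, 2, 9, 5, 6, 1, 8, 7, 10, 11, 12, 4]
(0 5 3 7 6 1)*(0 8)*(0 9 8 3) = (0 5)(1 3 7 6)(8 9) = [5, 3, 2, 7, 4, 0, 1, 6, 9, 8]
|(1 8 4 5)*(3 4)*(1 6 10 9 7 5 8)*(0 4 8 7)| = |(0 4 7 5 6 10 9)(3 8)| = 14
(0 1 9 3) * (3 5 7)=(0 1 9 5 7 3)=[1, 9, 2, 0, 4, 7, 6, 3, 8, 5]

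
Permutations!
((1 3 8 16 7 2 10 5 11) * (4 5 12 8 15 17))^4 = [0, 4, 16, 5, 3, 15, 6, 8, 10, 9, 7, 17, 2, 13, 14, 11, 12, 1] = (1 4 3 5 15 11 17)(2 16 12)(7 8 10)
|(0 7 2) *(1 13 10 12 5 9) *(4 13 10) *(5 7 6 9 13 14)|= |(0 6 9 1 10 12 7 2)(4 14 5 13)|= 8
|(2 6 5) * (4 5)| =4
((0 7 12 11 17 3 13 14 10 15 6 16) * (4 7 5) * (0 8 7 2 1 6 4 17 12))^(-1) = (0 7 8 16 6 1 2 4 15 10 14 13 3 17 5)(11 12) = [7, 2, 4, 17, 15, 0, 1, 8, 16, 9, 14, 12, 11, 3, 13, 10, 6, 5]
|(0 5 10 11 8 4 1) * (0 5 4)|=7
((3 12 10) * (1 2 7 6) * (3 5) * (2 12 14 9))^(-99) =[0, 12, 7, 14, 4, 3, 1, 6, 8, 2, 5, 11, 10, 13, 9] =(1 12 10 5 3 14 9 2 7 6)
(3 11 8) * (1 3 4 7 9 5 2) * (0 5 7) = (0 5 2 1 3 11 8 4)(7 9) = [5, 3, 1, 11, 0, 2, 6, 9, 4, 7, 10, 8]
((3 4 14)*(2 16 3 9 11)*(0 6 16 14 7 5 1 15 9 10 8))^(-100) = (0 7 11)(1 14 16)(2 6 5)(3 15 10)(4 9 8) = [7, 14, 6, 15, 9, 2, 5, 11, 4, 8, 3, 0, 12, 13, 16, 10, 1]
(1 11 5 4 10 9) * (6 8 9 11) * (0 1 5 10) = [1, 6, 2, 3, 0, 4, 8, 7, 9, 5, 11, 10] = (0 1 6 8 9 5 4)(10 11)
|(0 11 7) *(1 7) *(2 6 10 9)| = |(0 11 1 7)(2 6 10 9)| = 4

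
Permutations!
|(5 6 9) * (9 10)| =|(5 6 10 9)| =4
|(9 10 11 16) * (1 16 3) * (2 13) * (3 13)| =|(1 16 9 10 11 13 2 3)| =8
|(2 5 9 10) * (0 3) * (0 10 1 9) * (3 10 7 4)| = 12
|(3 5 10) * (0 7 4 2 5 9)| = |(0 7 4 2 5 10 3 9)| = 8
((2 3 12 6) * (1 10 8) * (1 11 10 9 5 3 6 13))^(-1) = (1 13 12 3 5 9)(2 6)(8 10 11) = [0, 13, 6, 5, 4, 9, 2, 7, 10, 1, 11, 8, 3, 12]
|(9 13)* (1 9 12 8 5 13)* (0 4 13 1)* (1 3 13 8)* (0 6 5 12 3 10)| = |(0 4 8 12 1 9 6 5 10)(3 13)| = 18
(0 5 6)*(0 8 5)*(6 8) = (5 8) = [0, 1, 2, 3, 4, 8, 6, 7, 5]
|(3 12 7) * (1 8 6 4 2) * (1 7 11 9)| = 10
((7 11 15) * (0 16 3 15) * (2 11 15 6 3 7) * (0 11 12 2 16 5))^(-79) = (0 5)(2 12)(3 6)(7 16 15) = [5, 1, 12, 6, 4, 0, 3, 16, 8, 9, 10, 11, 2, 13, 14, 7, 15]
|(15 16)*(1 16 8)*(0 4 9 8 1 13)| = 15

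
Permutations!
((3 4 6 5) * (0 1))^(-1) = (0 1)(3 5 6 4) = [1, 0, 2, 5, 3, 6, 4]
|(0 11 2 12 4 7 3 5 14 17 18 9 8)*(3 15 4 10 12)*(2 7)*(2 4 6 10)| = |(0 11 7 15 6 10 12 2 3 5 14 17 18 9 8)| = 15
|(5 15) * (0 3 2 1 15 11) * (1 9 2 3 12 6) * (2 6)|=9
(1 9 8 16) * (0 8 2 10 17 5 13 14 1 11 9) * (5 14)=(0 8 16 11 9 2 10 17 14 1)(5 13)=[8, 0, 10, 3, 4, 13, 6, 7, 16, 2, 17, 9, 12, 5, 1, 15, 11, 14]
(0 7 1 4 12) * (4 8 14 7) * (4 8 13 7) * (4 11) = [8, 13, 2, 3, 12, 5, 6, 1, 14, 9, 10, 4, 0, 7, 11] = (0 8 14 11 4 12)(1 13 7)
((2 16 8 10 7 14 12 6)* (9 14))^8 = (2 6 12 14 9 7 10 8 16) = [0, 1, 6, 3, 4, 5, 12, 10, 16, 7, 8, 11, 14, 13, 9, 15, 2]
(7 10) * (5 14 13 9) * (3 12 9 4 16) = (3 12 9 5 14 13 4 16)(7 10) = [0, 1, 2, 12, 16, 14, 6, 10, 8, 5, 7, 11, 9, 4, 13, 15, 3]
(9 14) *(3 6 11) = [0, 1, 2, 6, 4, 5, 11, 7, 8, 14, 10, 3, 12, 13, 9] = (3 6 11)(9 14)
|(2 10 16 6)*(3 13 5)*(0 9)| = |(0 9)(2 10 16 6)(3 13 5)| = 12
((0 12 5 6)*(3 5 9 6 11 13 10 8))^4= [0, 1, 2, 10, 4, 8, 6, 7, 13, 9, 11, 3, 12, 5]= (3 10 11)(5 8 13)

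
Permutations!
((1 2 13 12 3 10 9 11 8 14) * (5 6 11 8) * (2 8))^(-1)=[0, 14, 9, 12, 4, 11, 5, 7, 1, 10, 3, 6, 13, 2, 8]=(1 14 8)(2 9 10 3 12 13)(5 11 6)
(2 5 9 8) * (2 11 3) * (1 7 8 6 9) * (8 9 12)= (1 7 9 6 12 8 11 3 2 5)= [0, 7, 5, 2, 4, 1, 12, 9, 11, 6, 10, 3, 8]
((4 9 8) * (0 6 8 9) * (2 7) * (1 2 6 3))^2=[1, 7, 6, 2, 3, 5, 4, 8, 0, 9]=(9)(0 1 7 8)(2 6 4 3)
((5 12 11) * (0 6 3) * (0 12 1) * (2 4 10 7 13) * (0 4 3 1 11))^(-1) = [12, 6, 13, 2, 1, 11, 0, 10, 8, 9, 4, 5, 3, 7] = (0 12 3 2 13 7 10 4 1 6)(5 11)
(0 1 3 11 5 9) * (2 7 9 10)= (0 1 3 11 5 10 2 7 9)= [1, 3, 7, 11, 4, 10, 6, 9, 8, 0, 2, 5]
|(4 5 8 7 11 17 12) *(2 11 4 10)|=|(2 11 17 12 10)(4 5 8 7)|=20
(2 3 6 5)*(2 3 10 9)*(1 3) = [0, 3, 10, 6, 4, 1, 5, 7, 8, 2, 9] = (1 3 6 5)(2 10 9)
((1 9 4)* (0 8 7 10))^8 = (10)(1 4 9) = [0, 4, 2, 3, 9, 5, 6, 7, 8, 1, 10]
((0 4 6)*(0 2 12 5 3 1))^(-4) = (0 12)(1 2)(3 6)(4 5) = [12, 2, 1, 6, 5, 4, 3, 7, 8, 9, 10, 11, 0]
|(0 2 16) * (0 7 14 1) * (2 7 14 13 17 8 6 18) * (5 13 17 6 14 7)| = |(0 5 13 6 18 2 16 7 17 8 14 1)| = 12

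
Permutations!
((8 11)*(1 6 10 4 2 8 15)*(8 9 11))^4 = [0, 2, 1, 3, 15, 5, 9, 7, 8, 6, 11, 10, 12, 13, 14, 4] = (1 2)(4 15)(6 9)(10 11)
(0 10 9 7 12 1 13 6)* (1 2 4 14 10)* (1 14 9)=(0 14 10 1 13 6)(2 4 9 7 12)=[14, 13, 4, 3, 9, 5, 0, 12, 8, 7, 1, 11, 2, 6, 10]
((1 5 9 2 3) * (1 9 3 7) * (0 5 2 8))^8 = (0 9 5 8 3)(1 7 2) = [9, 7, 1, 0, 4, 8, 6, 2, 3, 5]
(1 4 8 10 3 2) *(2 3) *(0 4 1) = [4, 1, 0, 3, 8, 5, 6, 7, 10, 9, 2] = (0 4 8 10 2)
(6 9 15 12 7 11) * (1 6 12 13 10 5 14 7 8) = (1 6 9 15 13 10 5 14 7 11 12 8) = [0, 6, 2, 3, 4, 14, 9, 11, 1, 15, 5, 12, 8, 10, 7, 13]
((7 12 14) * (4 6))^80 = [0, 1, 2, 3, 4, 5, 6, 14, 8, 9, 10, 11, 7, 13, 12] = (7 14 12)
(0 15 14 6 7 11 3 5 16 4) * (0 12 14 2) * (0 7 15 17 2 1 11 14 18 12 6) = [17, 11, 7, 5, 6, 16, 15, 14, 8, 9, 10, 3, 18, 13, 0, 1, 4, 2, 12] = (0 17 2 7 14)(1 11 3 5 16 4 6 15)(12 18)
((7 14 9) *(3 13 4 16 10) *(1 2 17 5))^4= [0, 1, 2, 10, 13, 5, 6, 14, 8, 7, 16, 11, 12, 3, 9, 15, 4, 17]= (17)(3 10 16 4 13)(7 14 9)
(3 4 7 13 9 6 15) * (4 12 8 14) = (3 12 8 14 4 7 13 9 6 15) = [0, 1, 2, 12, 7, 5, 15, 13, 14, 6, 10, 11, 8, 9, 4, 3]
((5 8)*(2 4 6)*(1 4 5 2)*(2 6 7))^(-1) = (1 6 8 5 2 7 4) = [0, 6, 7, 3, 1, 2, 8, 4, 5]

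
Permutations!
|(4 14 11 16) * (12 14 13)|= |(4 13 12 14 11 16)|= 6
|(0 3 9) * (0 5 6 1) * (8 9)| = |(0 3 8 9 5 6 1)| = 7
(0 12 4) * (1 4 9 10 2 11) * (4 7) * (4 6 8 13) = (0 12 9 10 2 11 1 7 6 8 13 4) = [12, 7, 11, 3, 0, 5, 8, 6, 13, 10, 2, 1, 9, 4]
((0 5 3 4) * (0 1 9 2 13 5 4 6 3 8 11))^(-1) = (0 11 8 5 13 2 9 1 4)(3 6) = [11, 4, 9, 6, 0, 13, 3, 7, 5, 1, 10, 8, 12, 2]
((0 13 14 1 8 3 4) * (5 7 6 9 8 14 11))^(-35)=(0 6)(1 14)(3 5)(4 7)(8 11)(9 13)=[6, 14, 2, 5, 7, 3, 0, 4, 11, 13, 10, 8, 12, 9, 1]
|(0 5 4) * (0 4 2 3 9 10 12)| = |(0 5 2 3 9 10 12)| = 7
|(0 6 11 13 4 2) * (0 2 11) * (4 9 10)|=|(0 6)(4 11 13 9 10)|=10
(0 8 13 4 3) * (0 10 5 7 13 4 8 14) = [14, 1, 2, 10, 3, 7, 6, 13, 4, 9, 5, 11, 12, 8, 0] = (0 14)(3 10 5 7 13 8 4)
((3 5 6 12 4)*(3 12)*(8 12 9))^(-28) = [0, 1, 2, 6, 4, 3, 5, 7, 8, 9, 10, 11, 12] = (12)(3 6 5)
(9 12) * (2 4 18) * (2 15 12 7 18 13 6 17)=(2 4 13 6 17)(7 18 15 12 9)=[0, 1, 4, 3, 13, 5, 17, 18, 8, 7, 10, 11, 9, 6, 14, 12, 16, 2, 15]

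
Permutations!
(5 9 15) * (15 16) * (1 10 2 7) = (1 10 2 7)(5 9 16 15) = [0, 10, 7, 3, 4, 9, 6, 1, 8, 16, 2, 11, 12, 13, 14, 5, 15]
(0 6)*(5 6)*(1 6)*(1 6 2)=(0 5 6)(1 2)=[5, 2, 1, 3, 4, 6, 0]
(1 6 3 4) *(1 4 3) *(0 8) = (0 8)(1 6) = [8, 6, 2, 3, 4, 5, 1, 7, 0]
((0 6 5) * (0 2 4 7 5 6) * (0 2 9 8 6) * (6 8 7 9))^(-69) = (0 2 4 9 7 5 6) = [2, 1, 4, 3, 9, 6, 0, 5, 8, 7]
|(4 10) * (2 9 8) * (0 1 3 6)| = |(0 1 3 6)(2 9 8)(4 10)| = 12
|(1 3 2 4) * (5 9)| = 4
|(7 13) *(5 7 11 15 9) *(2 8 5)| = 8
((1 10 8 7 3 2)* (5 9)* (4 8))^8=(1 10 4 8 7 3 2)=[0, 10, 1, 2, 8, 5, 6, 3, 7, 9, 4]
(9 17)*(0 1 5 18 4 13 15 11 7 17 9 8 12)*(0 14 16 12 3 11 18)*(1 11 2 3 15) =(0 11 7 17 8 15 18 4 13 1 5)(2 3)(12 14 16) =[11, 5, 3, 2, 13, 0, 6, 17, 15, 9, 10, 7, 14, 1, 16, 18, 12, 8, 4]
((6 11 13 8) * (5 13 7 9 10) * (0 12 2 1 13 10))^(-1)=(0 9 7 11 6 8 13 1 2 12)(5 10)=[9, 2, 12, 3, 4, 10, 8, 11, 13, 7, 5, 6, 0, 1]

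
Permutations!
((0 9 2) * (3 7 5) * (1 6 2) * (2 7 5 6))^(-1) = (0 2 1 9)(3 5)(6 7) = [2, 9, 1, 5, 4, 3, 7, 6, 8, 0]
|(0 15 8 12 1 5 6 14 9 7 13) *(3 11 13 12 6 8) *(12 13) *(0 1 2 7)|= |(0 15 3 11 12 2 7 13 1 5 8 6 14 9)|= 14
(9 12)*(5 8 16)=[0, 1, 2, 3, 4, 8, 6, 7, 16, 12, 10, 11, 9, 13, 14, 15, 5]=(5 8 16)(9 12)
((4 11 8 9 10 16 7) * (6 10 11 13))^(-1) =[0, 1, 2, 3, 7, 5, 13, 16, 11, 8, 6, 9, 12, 4, 14, 15, 10] =(4 7 16 10 6 13)(8 11 9)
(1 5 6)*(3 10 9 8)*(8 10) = (1 5 6)(3 8)(9 10) = [0, 5, 2, 8, 4, 6, 1, 7, 3, 10, 9]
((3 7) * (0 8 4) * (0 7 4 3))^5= (8)= [0, 1, 2, 3, 4, 5, 6, 7, 8]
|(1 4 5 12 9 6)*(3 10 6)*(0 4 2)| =|(0 4 5 12 9 3 10 6 1 2)| =10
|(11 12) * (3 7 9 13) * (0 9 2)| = |(0 9 13 3 7 2)(11 12)| = 6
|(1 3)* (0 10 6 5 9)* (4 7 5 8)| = 8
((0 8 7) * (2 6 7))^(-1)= (0 7 6 2 8)= [7, 1, 8, 3, 4, 5, 2, 6, 0]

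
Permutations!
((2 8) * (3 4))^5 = (2 8)(3 4) = [0, 1, 8, 4, 3, 5, 6, 7, 2]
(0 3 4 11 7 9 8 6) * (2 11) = [3, 1, 11, 4, 2, 5, 0, 9, 6, 8, 10, 7] = (0 3 4 2 11 7 9 8 6)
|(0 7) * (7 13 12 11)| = 5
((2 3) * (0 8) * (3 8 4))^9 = [8, 1, 3, 4, 0, 5, 6, 7, 2] = (0 8 2 3 4)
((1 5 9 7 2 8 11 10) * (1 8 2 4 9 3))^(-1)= (1 3 5)(4 7 9)(8 10 11)= [0, 3, 2, 5, 7, 1, 6, 9, 10, 4, 11, 8]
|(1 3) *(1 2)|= 3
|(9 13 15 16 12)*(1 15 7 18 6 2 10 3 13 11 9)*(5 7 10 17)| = 12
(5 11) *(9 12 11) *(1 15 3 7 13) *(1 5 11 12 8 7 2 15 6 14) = [0, 6, 15, 2, 4, 9, 14, 13, 7, 8, 10, 11, 12, 5, 1, 3] = (1 6 14)(2 15 3)(5 9 8 7 13)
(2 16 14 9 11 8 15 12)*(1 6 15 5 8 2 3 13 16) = (1 6 15 12 3 13 16 14 9 11 2)(5 8) = [0, 6, 1, 13, 4, 8, 15, 7, 5, 11, 10, 2, 3, 16, 9, 12, 14]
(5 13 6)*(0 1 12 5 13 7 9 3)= (0 1 12 5 7 9 3)(6 13)= [1, 12, 2, 0, 4, 7, 13, 9, 8, 3, 10, 11, 5, 6]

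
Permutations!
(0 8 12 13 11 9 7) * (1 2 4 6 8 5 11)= (0 5 11 9 7)(1 2 4 6 8 12 13)= [5, 2, 4, 3, 6, 11, 8, 0, 12, 7, 10, 9, 13, 1]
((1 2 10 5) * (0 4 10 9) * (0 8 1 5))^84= (10)= [0, 1, 2, 3, 4, 5, 6, 7, 8, 9, 10]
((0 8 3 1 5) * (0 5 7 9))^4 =(0 7 3)(1 8 9) =[7, 8, 2, 0, 4, 5, 6, 3, 9, 1]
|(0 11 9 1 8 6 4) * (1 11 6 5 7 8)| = 6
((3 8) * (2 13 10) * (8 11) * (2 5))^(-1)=(2 5 10 13)(3 8 11)=[0, 1, 5, 8, 4, 10, 6, 7, 11, 9, 13, 3, 12, 2]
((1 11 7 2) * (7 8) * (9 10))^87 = (1 8 2 11 7)(9 10) = [0, 8, 11, 3, 4, 5, 6, 1, 2, 10, 9, 7]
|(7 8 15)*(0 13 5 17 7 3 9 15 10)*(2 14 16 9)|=|(0 13 5 17 7 8 10)(2 14 16 9 15 3)|=42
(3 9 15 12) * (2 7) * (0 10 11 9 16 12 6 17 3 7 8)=(0 10 11 9 15 6 17 3 16 12 7 2 8)=[10, 1, 8, 16, 4, 5, 17, 2, 0, 15, 11, 9, 7, 13, 14, 6, 12, 3]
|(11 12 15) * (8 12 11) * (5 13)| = |(5 13)(8 12 15)| = 6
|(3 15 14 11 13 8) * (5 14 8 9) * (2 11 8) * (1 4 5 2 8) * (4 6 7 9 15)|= 13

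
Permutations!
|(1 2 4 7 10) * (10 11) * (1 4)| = 4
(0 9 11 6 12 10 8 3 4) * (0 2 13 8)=[9, 1, 13, 4, 2, 5, 12, 7, 3, 11, 0, 6, 10, 8]=(0 9 11 6 12 10)(2 13 8 3 4)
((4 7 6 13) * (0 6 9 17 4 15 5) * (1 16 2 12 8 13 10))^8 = (17)(0 13 2 10 5 8 16 6 15 12 1) = [13, 0, 10, 3, 4, 8, 15, 7, 16, 9, 5, 11, 1, 2, 14, 12, 6, 17]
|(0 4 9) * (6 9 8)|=|(0 4 8 6 9)|=5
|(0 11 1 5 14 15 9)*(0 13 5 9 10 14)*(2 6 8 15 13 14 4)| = |(0 11 1 9 14 13 5)(2 6 8 15 10 4)| = 42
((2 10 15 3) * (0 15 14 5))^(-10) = (0 10 15 14 3 5 2) = [10, 1, 0, 5, 4, 2, 6, 7, 8, 9, 15, 11, 12, 13, 3, 14]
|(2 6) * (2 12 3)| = 4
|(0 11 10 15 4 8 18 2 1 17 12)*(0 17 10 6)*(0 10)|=|(0 11 6 10 15 4 8 18 2 1)(12 17)|=10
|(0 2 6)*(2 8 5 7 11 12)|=8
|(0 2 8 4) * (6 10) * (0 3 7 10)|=|(0 2 8 4 3 7 10 6)|=8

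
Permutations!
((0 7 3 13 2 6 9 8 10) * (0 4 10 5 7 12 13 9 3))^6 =(0 9 13 5 6)(2 7 3 12 8) =[9, 1, 7, 12, 4, 6, 0, 3, 2, 13, 10, 11, 8, 5]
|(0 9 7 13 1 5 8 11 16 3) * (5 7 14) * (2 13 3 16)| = |(16)(0 9 14 5 8 11 2 13 1 7 3)| = 11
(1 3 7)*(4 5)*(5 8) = (1 3 7)(4 8 5) = [0, 3, 2, 7, 8, 4, 6, 1, 5]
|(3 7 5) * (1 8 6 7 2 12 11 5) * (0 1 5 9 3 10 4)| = |(0 1 8 6 7 5 10 4)(2 12 11 9 3)| = 40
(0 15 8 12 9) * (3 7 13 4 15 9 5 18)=(0 9)(3 7 13 4 15 8 12 5 18)=[9, 1, 2, 7, 15, 18, 6, 13, 12, 0, 10, 11, 5, 4, 14, 8, 16, 17, 3]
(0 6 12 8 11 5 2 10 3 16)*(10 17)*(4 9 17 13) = (0 6 12 8 11 5 2 13 4 9 17 10 3 16) = [6, 1, 13, 16, 9, 2, 12, 7, 11, 17, 3, 5, 8, 4, 14, 15, 0, 10]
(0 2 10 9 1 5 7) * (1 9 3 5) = (0 2 10 3 5 7) = [2, 1, 10, 5, 4, 7, 6, 0, 8, 9, 3]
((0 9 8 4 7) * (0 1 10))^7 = (10) = [0, 1, 2, 3, 4, 5, 6, 7, 8, 9, 10]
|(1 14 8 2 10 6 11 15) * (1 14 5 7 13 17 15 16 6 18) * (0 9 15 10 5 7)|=42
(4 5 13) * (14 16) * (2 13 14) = [0, 1, 13, 3, 5, 14, 6, 7, 8, 9, 10, 11, 12, 4, 16, 15, 2] = (2 13 4 5 14 16)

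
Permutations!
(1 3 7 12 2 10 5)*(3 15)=[0, 15, 10, 7, 4, 1, 6, 12, 8, 9, 5, 11, 2, 13, 14, 3]=(1 15 3 7 12 2 10 5)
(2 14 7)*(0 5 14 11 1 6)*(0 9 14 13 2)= (0 5 13 2 11 1 6 9 14 7)= [5, 6, 11, 3, 4, 13, 9, 0, 8, 14, 10, 1, 12, 2, 7]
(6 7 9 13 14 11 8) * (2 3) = (2 3)(6 7 9 13 14 11 8) = [0, 1, 3, 2, 4, 5, 7, 9, 6, 13, 10, 8, 12, 14, 11]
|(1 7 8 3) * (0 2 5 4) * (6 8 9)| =12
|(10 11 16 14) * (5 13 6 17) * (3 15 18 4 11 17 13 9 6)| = |(3 15 18 4 11 16 14 10 17 5 9 6 13)| = 13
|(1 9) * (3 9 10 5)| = 5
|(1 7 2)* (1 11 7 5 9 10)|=12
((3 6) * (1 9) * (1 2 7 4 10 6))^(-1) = [0, 3, 9, 6, 7, 5, 10, 2, 8, 1, 4] = (1 3 6 10 4 7 2 9)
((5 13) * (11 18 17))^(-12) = [0, 1, 2, 3, 4, 5, 6, 7, 8, 9, 10, 11, 12, 13, 14, 15, 16, 17, 18] = (18)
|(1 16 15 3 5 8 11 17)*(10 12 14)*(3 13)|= 9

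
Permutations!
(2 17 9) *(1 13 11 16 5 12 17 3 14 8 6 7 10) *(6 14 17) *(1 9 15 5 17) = [0, 13, 3, 1, 4, 12, 7, 10, 14, 2, 9, 16, 6, 11, 8, 5, 17, 15] = (1 13 11 16 17 15 5 12 6 7 10 9 2 3)(8 14)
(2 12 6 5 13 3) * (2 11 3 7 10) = (2 12 6 5 13 7 10)(3 11) = [0, 1, 12, 11, 4, 13, 5, 10, 8, 9, 2, 3, 6, 7]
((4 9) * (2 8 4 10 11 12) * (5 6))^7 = (12)(5 6) = [0, 1, 2, 3, 4, 6, 5, 7, 8, 9, 10, 11, 12]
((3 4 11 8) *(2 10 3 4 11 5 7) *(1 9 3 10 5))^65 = (1 4 8 11 3 9)(2 7 5) = [0, 4, 7, 9, 8, 2, 6, 5, 11, 1, 10, 3]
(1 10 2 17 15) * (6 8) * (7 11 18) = (1 10 2 17 15)(6 8)(7 11 18) = [0, 10, 17, 3, 4, 5, 8, 11, 6, 9, 2, 18, 12, 13, 14, 1, 16, 15, 7]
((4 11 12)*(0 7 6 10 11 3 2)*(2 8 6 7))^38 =(3 10 4 6 12 8 11) =[0, 1, 2, 10, 6, 5, 12, 7, 11, 9, 4, 3, 8]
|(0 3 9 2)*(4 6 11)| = 12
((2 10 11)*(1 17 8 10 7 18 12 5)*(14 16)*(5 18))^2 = [0, 8, 5, 3, 4, 17, 6, 1, 11, 9, 2, 7, 12, 13, 14, 15, 16, 10, 18] = (18)(1 8 11 7)(2 5 17 10)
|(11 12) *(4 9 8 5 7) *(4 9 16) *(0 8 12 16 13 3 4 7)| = 15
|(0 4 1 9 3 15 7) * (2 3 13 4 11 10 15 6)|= 60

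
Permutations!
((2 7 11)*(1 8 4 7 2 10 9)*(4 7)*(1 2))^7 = (11) = [0, 1, 2, 3, 4, 5, 6, 7, 8, 9, 10, 11]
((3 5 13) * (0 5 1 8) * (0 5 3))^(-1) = (0 13 5 8 1 3) = [13, 3, 2, 0, 4, 8, 6, 7, 1, 9, 10, 11, 12, 5]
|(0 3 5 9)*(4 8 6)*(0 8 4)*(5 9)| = 5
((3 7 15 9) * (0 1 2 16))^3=(0 16 2 1)(3 9 15 7)=[16, 0, 1, 9, 4, 5, 6, 3, 8, 15, 10, 11, 12, 13, 14, 7, 2]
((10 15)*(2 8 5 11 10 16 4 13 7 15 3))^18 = [0, 1, 2, 3, 15, 5, 6, 4, 8, 9, 10, 11, 12, 16, 14, 13, 7] = (4 15 13 16 7)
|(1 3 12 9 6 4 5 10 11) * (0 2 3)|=|(0 2 3 12 9 6 4 5 10 11 1)|=11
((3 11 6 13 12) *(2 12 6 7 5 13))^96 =(13) =[0, 1, 2, 3, 4, 5, 6, 7, 8, 9, 10, 11, 12, 13]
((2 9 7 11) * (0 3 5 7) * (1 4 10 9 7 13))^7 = [9, 13, 7, 0, 1, 3, 6, 11, 8, 10, 4, 2, 12, 5] = (0 9 10 4 1 13 5 3)(2 7 11)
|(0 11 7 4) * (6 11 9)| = |(0 9 6 11 7 4)| = 6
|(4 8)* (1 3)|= 2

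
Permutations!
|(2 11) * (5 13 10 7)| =|(2 11)(5 13 10 7)| =4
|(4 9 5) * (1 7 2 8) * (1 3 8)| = |(1 7 2)(3 8)(4 9 5)| = 6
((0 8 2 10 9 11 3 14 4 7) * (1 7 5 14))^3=(14)(0 10 3)(1 8 9)(2 11 7)=[10, 8, 11, 0, 4, 5, 6, 2, 9, 1, 3, 7, 12, 13, 14]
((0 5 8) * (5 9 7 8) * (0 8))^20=(0 7 9)=[7, 1, 2, 3, 4, 5, 6, 9, 8, 0]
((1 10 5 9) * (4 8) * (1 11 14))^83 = (1 14 11 9 5 10)(4 8) = [0, 14, 2, 3, 8, 10, 6, 7, 4, 5, 1, 9, 12, 13, 11]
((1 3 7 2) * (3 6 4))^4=(1 7 4)(2 3 6)=[0, 7, 3, 6, 1, 5, 2, 4]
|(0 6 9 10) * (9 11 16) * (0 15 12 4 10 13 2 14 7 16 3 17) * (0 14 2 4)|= |(0 6 11 3 17 14 7 16 9 13 4 10 15 12)|= 14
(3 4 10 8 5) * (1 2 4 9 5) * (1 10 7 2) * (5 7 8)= (2 4 8 10 5 3 9 7)= [0, 1, 4, 9, 8, 3, 6, 2, 10, 7, 5]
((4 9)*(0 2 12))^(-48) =(12) =[0, 1, 2, 3, 4, 5, 6, 7, 8, 9, 10, 11, 12]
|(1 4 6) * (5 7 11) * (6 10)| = 12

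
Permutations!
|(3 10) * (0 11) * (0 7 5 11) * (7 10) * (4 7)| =|(3 4 7 5 11 10)| =6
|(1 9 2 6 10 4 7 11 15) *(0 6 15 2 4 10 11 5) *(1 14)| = 11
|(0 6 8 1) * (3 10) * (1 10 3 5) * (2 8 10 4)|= 15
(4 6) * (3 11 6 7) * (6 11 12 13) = (3 12 13 6 4 7) = [0, 1, 2, 12, 7, 5, 4, 3, 8, 9, 10, 11, 13, 6]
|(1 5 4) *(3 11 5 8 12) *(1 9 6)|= 9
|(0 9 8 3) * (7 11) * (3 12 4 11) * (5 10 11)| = 10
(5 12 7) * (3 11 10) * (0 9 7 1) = (0 9 7 5 12 1)(3 11 10) = [9, 0, 2, 11, 4, 12, 6, 5, 8, 7, 3, 10, 1]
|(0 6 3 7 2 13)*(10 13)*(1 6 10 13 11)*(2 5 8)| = |(0 10 11 1 6 3 7 5 8 2 13)| = 11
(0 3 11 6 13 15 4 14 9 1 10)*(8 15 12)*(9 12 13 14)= (0 3 11 6 14 12 8 15 4 9 1 10)= [3, 10, 2, 11, 9, 5, 14, 7, 15, 1, 0, 6, 8, 13, 12, 4]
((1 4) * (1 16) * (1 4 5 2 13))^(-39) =(1 5 2 13)(4 16) =[0, 5, 13, 3, 16, 2, 6, 7, 8, 9, 10, 11, 12, 1, 14, 15, 4]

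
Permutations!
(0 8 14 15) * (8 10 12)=(0 10 12 8 14 15)=[10, 1, 2, 3, 4, 5, 6, 7, 14, 9, 12, 11, 8, 13, 15, 0]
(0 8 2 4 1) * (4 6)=(0 8 2 6 4 1)=[8, 0, 6, 3, 1, 5, 4, 7, 2]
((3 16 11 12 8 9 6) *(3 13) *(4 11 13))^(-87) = (16)(4 8)(6 12)(9 11) = [0, 1, 2, 3, 8, 5, 12, 7, 4, 11, 10, 9, 6, 13, 14, 15, 16]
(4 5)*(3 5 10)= [0, 1, 2, 5, 10, 4, 6, 7, 8, 9, 3]= (3 5 4 10)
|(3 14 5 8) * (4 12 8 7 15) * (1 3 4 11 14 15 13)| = 24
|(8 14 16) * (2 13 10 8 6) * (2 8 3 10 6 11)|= |(2 13 6 8 14 16 11)(3 10)|= 14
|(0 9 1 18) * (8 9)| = 5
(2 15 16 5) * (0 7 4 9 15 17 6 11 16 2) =(0 7 4 9 15 2 17 6 11 16 5) =[7, 1, 17, 3, 9, 0, 11, 4, 8, 15, 10, 16, 12, 13, 14, 2, 5, 6]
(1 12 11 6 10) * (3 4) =(1 12 11 6 10)(3 4) =[0, 12, 2, 4, 3, 5, 10, 7, 8, 9, 1, 6, 11]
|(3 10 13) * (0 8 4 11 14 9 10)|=9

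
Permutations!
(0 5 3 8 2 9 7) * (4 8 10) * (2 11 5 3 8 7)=[3, 1, 9, 10, 7, 8, 6, 0, 11, 2, 4, 5]=(0 3 10 4 7)(2 9)(5 8 11)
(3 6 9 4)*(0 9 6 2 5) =(0 9 4 3 2 5) =[9, 1, 5, 2, 3, 0, 6, 7, 8, 4]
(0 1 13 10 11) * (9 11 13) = (0 1 9 11)(10 13) = [1, 9, 2, 3, 4, 5, 6, 7, 8, 11, 13, 0, 12, 10]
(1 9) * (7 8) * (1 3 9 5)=(1 5)(3 9)(7 8)=[0, 5, 2, 9, 4, 1, 6, 8, 7, 3]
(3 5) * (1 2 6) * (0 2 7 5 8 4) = [2, 7, 6, 8, 0, 3, 1, 5, 4] = (0 2 6 1 7 5 3 8 4)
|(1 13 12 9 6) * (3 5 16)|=15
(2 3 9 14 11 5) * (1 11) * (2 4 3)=[0, 11, 2, 9, 3, 4, 6, 7, 8, 14, 10, 5, 12, 13, 1]=(1 11 5 4 3 9 14)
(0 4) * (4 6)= (0 6 4)= [6, 1, 2, 3, 0, 5, 4]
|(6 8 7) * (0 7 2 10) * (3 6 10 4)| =15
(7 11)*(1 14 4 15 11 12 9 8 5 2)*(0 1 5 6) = (0 1 14 4 15 11 7 12 9 8 6)(2 5) = [1, 14, 5, 3, 15, 2, 0, 12, 6, 8, 10, 7, 9, 13, 4, 11]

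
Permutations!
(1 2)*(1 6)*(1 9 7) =(1 2 6 9 7) =[0, 2, 6, 3, 4, 5, 9, 1, 8, 7]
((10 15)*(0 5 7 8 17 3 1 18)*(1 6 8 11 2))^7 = [0, 1, 2, 17, 4, 5, 3, 7, 6, 9, 15, 11, 12, 13, 14, 10, 16, 8, 18] = (18)(3 17 8 6)(10 15)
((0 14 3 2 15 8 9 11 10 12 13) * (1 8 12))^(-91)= (15)(1 10 11 9 8)= [0, 10, 2, 3, 4, 5, 6, 7, 1, 8, 11, 9, 12, 13, 14, 15]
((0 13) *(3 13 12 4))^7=(0 4 13 12 3)=[4, 1, 2, 0, 13, 5, 6, 7, 8, 9, 10, 11, 3, 12]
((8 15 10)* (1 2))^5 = (1 2)(8 10 15) = [0, 2, 1, 3, 4, 5, 6, 7, 10, 9, 15, 11, 12, 13, 14, 8]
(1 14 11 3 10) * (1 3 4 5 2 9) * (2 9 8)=(1 14 11 4 5 9)(2 8)(3 10)=[0, 14, 8, 10, 5, 9, 6, 7, 2, 1, 3, 4, 12, 13, 11]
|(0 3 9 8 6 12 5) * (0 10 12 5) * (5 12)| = |(0 3 9 8 6 12)(5 10)| = 6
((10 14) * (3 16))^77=(3 16)(10 14)=[0, 1, 2, 16, 4, 5, 6, 7, 8, 9, 14, 11, 12, 13, 10, 15, 3]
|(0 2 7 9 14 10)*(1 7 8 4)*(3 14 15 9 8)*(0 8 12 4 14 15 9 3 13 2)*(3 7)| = 6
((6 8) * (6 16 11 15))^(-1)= [0, 1, 2, 3, 4, 5, 15, 7, 6, 9, 10, 16, 12, 13, 14, 11, 8]= (6 15 11 16 8)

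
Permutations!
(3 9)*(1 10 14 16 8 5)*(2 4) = [0, 10, 4, 9, 2, 1, 6, 7, 5, 3, 14, 11, 12, 13, 16, 15, 8] = (1 10 14 16 8 5)(2 4)(3 9)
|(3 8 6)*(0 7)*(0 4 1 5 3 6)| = |(0 7 4 1 5 3 8)| = 7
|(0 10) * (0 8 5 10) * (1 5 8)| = |(1 5 10)| = 3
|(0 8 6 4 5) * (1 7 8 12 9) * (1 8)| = 14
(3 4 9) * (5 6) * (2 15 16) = (2 15 16)(3 4 9)(5 6) = [0, 1, 15, 4, 9, 6, 5, 7, 8, 3, 10, 11, 12, 13, 14, 16, 2]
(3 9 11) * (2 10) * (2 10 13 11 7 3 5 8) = [0, 1, 13, 9, 4, 8, 6, 3, 2, 7, 10, 5, 12, 11] = (2 13 11 5 8)(3 9 7)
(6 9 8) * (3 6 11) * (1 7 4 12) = (1 7 4 12)(3 6 9 8 11) = [0, 7, 2, 6, 12, 5, 9, 4, 11, 8, 10, 3, 1]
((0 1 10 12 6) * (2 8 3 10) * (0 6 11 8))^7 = [1, 2, 0, 12, 4, 5, 6, 7, 10, 9, 11, 3, 8] = (0 1 2)(3 12 8 10 11)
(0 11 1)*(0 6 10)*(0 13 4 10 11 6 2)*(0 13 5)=(0 6 11 1 2 13 4 10 5)=[6, 2, 13, 3, 10, 0, 11, 7, 8, 9, 5, 1, 12, 4]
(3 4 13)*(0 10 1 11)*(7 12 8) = (0 10 1 11)(3 4 13)(7 12 8) = [10, 11, 2, 4, 13, 5, 6, 12, 7, 9, 1, 0, 8, 3]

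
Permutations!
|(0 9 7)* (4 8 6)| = |(0 9 7)(4 8 6)| = 3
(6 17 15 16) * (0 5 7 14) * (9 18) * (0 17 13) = [5, 1, 2, 3, 4, 7, 13, 14, 8, 18, 10, 11, 12, 0, 17, 16, 6, 15, 9] = (0 5 7 14 17 15 16 6 13)(9 18)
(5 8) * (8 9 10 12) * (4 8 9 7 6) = (4 8 5 7 6)(9 10 12) = [0, 1, 2, 3, 8, 7, 4, 6, 5, 10, 12, 11, 9]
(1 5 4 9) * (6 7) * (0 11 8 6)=(0 11 8 6 7)(1 5 4 9)=[11, 5, 2, 3, 9, 4, 7, 0, 6, 1, 10, 8]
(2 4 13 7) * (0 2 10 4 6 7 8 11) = [2, 1, 6, 3, 13, 5, 7, 10, 11, 9, 4, 0, 12, 8] = (0 2 6 7 10 4 13 8 11)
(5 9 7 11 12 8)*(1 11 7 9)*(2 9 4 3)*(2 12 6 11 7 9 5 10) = (1 7 9 4 3 12 8 10 2 5)(6 11) = [0, 7, 5, 12, 3, 1, 11, 9, 10, 4, 2, 6, 8]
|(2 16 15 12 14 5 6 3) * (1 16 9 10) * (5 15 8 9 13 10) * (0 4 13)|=|(0 4 13 10 1 16 8 9 5 6 3 2)(12 14 15)|=12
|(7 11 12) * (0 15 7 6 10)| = 7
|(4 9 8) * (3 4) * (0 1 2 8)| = 7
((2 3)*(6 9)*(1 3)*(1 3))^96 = [0, 1, 2, 3, 4, 5, 6, 7, 8, 9] = (9)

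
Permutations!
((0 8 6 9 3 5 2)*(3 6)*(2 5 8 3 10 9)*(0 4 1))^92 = (0 8 9 2 1 3 10 6 4) = [8, 3, 1, 10, 0, 5, 4, 7, 9, 2, 6]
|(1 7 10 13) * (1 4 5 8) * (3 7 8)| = 6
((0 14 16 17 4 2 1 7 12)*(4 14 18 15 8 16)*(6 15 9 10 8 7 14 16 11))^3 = [10, 2, 4, 3, 14, 5, 12, 18, 15, 11, 6, 7, 9, 13, 1, 0, 17, 16, 8] = (0 10 6 12 9 11 7 18 8 15)(1 2 4 14)(16 17)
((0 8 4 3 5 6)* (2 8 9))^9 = [9, 1, 8, 5, 3, 6, 0, 7, 4, 2] = (0 9 2 8 4 3 5 6)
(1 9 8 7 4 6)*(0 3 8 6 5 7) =(0 3 8)(1 9 6)(4 5 7) =[3, 9, 2, 8, 5, 7, 1, 4, 0, 6]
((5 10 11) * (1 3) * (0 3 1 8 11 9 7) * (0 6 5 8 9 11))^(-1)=[8, 1, 2, 0, 4, 6, 7, 9, 11, 3, 5, 10]=(0 8 11 10 5 6 7 9 3)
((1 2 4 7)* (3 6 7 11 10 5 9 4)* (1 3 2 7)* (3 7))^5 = (11)(1 6 3) = [0, 6, 2, 1, 4, 5, 3, 7, 8, 9, 10, 11]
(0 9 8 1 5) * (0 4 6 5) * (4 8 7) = (0 9 7 4 6 5 8 1) = [9, 0, 2, 3, 6, 8, 5, 4, 1, 7]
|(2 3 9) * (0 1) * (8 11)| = |(0 1)(2 3 9)(8 11)| = 6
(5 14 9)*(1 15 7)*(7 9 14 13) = [0, 15, 2, 3, 4, 13, 6, 1, 8, 5, 10, 11, 12, 7, 14, 9] = (1 15 9 5 13 7)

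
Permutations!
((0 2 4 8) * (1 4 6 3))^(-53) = (0 3 8 6 4 2 1) = [3, 0, 1, 8, 2, 5, 4, 7, 6]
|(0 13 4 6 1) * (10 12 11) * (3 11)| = |(0 13 4 6 1)(3 11 10 12)| = 20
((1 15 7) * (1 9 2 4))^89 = [0, 4, 9, 3, 2, 5, 6, 15, 8, 7, 10, 11, 12, 13, 14, 1] = (1 4 2 9 7 15)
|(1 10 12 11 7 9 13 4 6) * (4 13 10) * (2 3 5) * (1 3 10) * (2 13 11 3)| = 12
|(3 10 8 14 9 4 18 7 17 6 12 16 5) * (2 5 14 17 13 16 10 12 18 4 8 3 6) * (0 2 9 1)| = |(0 2 5 6 18 7 13 16 14 1)(3 12 10)(8 17 9)| = 30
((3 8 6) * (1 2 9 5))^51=(1 5 9 2)=[0, 5, 1, 3, 4, 9, 6, 7, 8, 2]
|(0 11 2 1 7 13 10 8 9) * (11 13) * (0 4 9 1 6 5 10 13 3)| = 8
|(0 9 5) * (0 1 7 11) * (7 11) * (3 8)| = 10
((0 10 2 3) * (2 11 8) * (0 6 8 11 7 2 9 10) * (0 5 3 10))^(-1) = (11)(0 9 8 6 3 5)(2 7 10) = [9, 1, 7, 5, 4, 0, 3, 10, 6, 8, 2, 11]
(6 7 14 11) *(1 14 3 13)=[0, 14, 2, 13, 4, 5, 7, 3, 8, 9, 10, 6, 12, 1, 11]=(1 14 11 6 7 3 13)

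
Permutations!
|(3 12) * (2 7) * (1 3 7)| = |(1 3 12 7 2)| = 5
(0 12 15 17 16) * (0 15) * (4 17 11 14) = (0 12)(4 17 16 15 11 14) = [12, 1, 2, 3, 17, 5, 6, 7, 8, 9, 10, 14, 0, 13, 4, 11, 15, 16]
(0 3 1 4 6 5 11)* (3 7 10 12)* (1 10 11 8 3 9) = (0 7 11)(1 4 6 5 8 3 10 12 9) = [7, 4, 2, 10, 6, 8, 5, 11, 3, 1, 12, 0, 9]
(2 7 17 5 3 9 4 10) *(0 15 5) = (0 15 5 3 9 4 10 2 7 17) = [15, 1, 7, 9, 10, 3, 6, 17, 8, 4, 2, 11, 12, 13, 14, 5, 16, 0]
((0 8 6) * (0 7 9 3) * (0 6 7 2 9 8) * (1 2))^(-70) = [0, 1, 2, 3, 4, 5, 6, 7, 8, 9] = (9)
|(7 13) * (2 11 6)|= 6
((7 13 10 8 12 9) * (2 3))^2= (7 10 12)(8 9 13)= [0, 1, 2, 3, 4, 5, 6, 10, 9, 13, 12, 11, 7, 8]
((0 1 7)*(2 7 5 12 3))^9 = [5, 12, 0, 7, 4, 3, 6, 1, 8, 9, 10, 11, 2] = (0 5 3 7 1 12 2)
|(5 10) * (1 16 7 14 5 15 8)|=8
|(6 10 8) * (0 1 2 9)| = |(0 1 2 9)(6 10 8)| = 12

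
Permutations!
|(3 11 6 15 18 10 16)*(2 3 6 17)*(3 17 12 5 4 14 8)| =|(2 17)(3 11 12 5 4 14 8)(6 15 18 10 16)| =70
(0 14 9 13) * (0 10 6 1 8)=(0 14 9 13 10 6 1 8)=[14, 8, 2, 3, 4, 5, 1, 7, 0, 13, 6, 11, 12, 10, 9]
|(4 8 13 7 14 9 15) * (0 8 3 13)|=14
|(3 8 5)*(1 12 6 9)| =|(1 12 6 9)(3 8 5)| =12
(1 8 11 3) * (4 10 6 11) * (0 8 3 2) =(0 8 4 10 6 11 2)(1 3) =[8, 3, 0, 1, 10, 5, 11, 7, 4, 9, 6, 2]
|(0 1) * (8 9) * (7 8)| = 6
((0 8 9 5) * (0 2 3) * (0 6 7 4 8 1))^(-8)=(9)=[0, 1, 2, 3, 4, 5, 6, 7, 8, 9]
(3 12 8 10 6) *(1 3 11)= (1 3 12 8 10 6 11)= [0, 3, 2, 12, 4, 5, 11, 7, 10, 9, 6, 1, 8]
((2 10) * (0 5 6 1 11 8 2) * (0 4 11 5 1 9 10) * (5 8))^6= (11)(0 8)(1 2)= [8, 2, 1, 3, 4, 5, 6, 7, 0, 9, 10, 11]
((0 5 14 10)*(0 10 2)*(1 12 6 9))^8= (14)= [0, 1, 2, 3, 4, 5, 6, 7, 8, 9, 10, 11, 12, 13, 14]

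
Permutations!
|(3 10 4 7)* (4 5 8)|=|(3 10 5 8 4 7)|=6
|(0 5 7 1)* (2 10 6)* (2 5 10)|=|(0 10 6 5 7 1)|=6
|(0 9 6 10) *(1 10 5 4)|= |(0 9 6 5 4 1 10)|= 7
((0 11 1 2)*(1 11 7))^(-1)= (11)(0 2 1 7)= [2, 7, 1, 3, 4, 5, 6, 0, 8, 9, 10, 11]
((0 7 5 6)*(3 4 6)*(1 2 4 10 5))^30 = (10) = [0, 1, 2, 3, 4, 5, 6, 7, 8, 9, 10]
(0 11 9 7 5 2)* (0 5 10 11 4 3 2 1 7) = (0 4 3 2 5 1 7 10 11 9) = [4, 7, 5, 2, 3, 1, 6, 10, 8, 0, 11, 9]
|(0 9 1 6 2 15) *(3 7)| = |(0 9 1 6 2 15)(3 7)| = 6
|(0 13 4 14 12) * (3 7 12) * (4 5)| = |(0 13 5 4 14 3 7 12)| = 8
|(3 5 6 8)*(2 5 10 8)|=|(2 5 6)(3 10 8)|=3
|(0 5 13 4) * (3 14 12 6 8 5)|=9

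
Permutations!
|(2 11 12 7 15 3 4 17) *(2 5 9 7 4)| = 10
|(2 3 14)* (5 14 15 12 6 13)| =8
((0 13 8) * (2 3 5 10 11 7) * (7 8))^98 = (0 8 11 10 5 3 2 7 13) = [8, 1, 7, 2, 4, 3, 6, 13, 11, 9, 5, 10, 12, 0]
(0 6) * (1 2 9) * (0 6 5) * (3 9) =[5, 2, 3, 9, 4, 0, 6, 7, 8, 1] =(0 5)(1 2 3 9)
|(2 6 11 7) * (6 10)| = |(2 10 6 11 7)| = 5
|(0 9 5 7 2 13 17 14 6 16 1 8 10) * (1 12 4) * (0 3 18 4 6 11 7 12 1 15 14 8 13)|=|(0 9 5 12 6 16 1 13 17 8 10 3 18 4 15 14 11 7 2)|=19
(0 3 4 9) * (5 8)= (0 3 4 9)(5 8)= [3, 1, 2, 4, 9, 8, 6, 7, 5, 0]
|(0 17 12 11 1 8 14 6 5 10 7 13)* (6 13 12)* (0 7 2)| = |(0 17 6 5 10 2)(1 8 14 13 7 12 11)| = 42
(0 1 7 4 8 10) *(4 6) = [1, 7, 2, 3, 8, 5, 4, 6, 10, 9, 0] = (0 1 7 6 4 8 10)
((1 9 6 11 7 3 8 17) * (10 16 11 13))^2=[0, 6, 2, 17, 4, 5, 10, 8, 1, 13, 11, 3, 12, 16, 14, 15, 7, 9]=(1 6 10 11 3 17 9 13 16 7 8)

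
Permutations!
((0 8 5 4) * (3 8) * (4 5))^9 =(0 3 8 4) =[3, 1, 2, 8, 0, 5, 6, 7, 4]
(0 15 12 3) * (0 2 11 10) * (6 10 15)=(0 6 10)(2 11 15 12 3)=[6, 1, 11, 2, 4, 5, 10, 7, 8, 9, 0, 15, 3, 13, 14, 12]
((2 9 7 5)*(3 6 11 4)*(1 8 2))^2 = (1 2 7)(3 11)(4 6)(5 8 9) = [0, 2, 7, 11, 6, 8, 4, 1, 9, 5, 10, 3]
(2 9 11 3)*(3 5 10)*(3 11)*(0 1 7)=[1, 7, 9, 2, 4, 10, 6, 0, 8, 3, 11, 5]=(0 1 7)(2 9 3)(5 10 11)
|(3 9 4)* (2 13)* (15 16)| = |(2 13)(3 9 4)(15 16)| = 6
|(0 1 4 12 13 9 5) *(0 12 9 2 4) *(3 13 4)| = 12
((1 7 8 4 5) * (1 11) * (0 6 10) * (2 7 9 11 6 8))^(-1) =(0 10 6 5 4 8)(1 11 9)(2 7) =[10, 11, 7, 3, 8, 4, 5, 2, 0, 1, 6, 9]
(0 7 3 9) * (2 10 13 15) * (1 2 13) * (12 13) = [7, 2, 10, 9, 4, 5, 6, 3, 8, 0, 1, 11, 13, 15, 14, 12] = (0 7 3 9)(1 2 10)(12 13 15)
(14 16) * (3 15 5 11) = (3 15 5 11)(14 16) = [0, 1, 2, 15, 4, 11, 6, 7, 8, 9, 10, 3, 12, 13, 16, 5, 14]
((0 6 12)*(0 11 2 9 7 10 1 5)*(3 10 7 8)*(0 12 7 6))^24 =(1 8 11)(2 5 3)(9 12 10) =[0, 8, 5, 2, 4, 3, 6, 7, 11, 12, 9, 1, 10]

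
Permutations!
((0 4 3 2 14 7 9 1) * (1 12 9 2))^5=(0 4 3 1)(2 7 14)(9 12)=[4, 0, 7, 1, 3, 5, 6, 14, 8, 12, 10, 11, 9, 13, 2]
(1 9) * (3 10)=[0, 9, 2, 10, 4, 5, 6, 7, 8, 1, 3]=(1 9)(3 10)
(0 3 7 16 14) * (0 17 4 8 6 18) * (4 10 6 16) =(0 3 7 4 8 16 14 17 10 6 18) =[3, 1, 2, 7, 8, 5, 18, 4, 16, 9, 6, 11, 12, 13, 17, 15, 14, 10, 0]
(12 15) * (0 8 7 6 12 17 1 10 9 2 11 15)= [8, 10, 11, 3, 4, 5, 12, 6, 7, 2, 9, 15, 0, 13, 14, 17, 16, 1]= (0 8 7 6 12)(1 10 9 2 11 15 17)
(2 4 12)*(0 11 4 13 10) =(0 11 4 12 2 13 10) =[11, 1, 13, 3, 12, 5, 6, 7, 8, 9, 0, 4, 2, 10]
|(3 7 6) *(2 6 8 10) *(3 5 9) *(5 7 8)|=8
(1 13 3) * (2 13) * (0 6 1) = (0 6 1 2 13 3) = [6, 2, 13, 0, 4, 5, 1, 7, 8, 9, 10, 11, 12, 3]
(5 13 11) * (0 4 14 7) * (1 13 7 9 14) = (0 4 1 13 11 5 7)(9 14) = [4, 13, 2, 3, 1, 7, 6, 0, 8, 14, 10, 5, 12, 11, 9]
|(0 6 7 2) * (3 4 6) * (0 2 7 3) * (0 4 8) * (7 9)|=10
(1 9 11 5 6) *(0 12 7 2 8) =(0 12 7 2 8)(1 9 11 5 6) =[12, 9, 8, 3, 4, 6, 1, 2, 0, 11, 10, 5, 7]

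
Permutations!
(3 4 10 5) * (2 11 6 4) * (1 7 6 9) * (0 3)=[3, 7, 11, 2, 10, 0, 4, 6, 8, 1, 5, 9]=(0 3 2 11 9 1 7 6 4 10 5)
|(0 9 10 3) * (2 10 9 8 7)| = 6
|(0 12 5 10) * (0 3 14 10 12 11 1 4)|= 12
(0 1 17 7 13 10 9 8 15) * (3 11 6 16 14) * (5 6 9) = [1, 17, 2, 11, 4, 6, 16, 13, 15, 8, 5, 9, 12, 10, 3, 0, 14, 7] = (0 1 17 7 13 10 5 6 16 14 3 11 9 8 15)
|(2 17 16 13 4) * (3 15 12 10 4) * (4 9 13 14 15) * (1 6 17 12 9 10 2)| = |(1 6 17 16 14 15 9 13 3 4)(2 12)| = 10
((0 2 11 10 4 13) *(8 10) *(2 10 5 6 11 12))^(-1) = (0 13 4 10)(2 12)(5 8 11 6) = [13, 1, 12, 3, 10, 8, 5, 7, 11, 9, 0, 6, 2, 4]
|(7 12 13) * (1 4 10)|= |(1 4 10)(7 12 13)|= 3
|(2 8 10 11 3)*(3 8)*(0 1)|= 6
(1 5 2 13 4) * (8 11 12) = (1 5 2 13 4)(8 11 12) = [0, 5, 13, 3, 1, 2, 6, 7, 11, 9, 10, 12, 8, 4]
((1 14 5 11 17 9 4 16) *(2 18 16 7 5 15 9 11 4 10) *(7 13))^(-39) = [0, 14, 18, 3, 13, 4, 6, 5, 8, 10, 2, 17, 12, 7, 15, 9, 1, 11, 16] = (1 14 15 9 10 2 18 16)(4 13 7 5)(11 17)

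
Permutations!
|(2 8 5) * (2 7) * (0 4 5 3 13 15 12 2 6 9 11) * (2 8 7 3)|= 13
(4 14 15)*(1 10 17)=[0, 10, 2, 3, 14, 5, 6, 7, 8, 9, 17, 11, 12, 13, 15, 4, 16, 1]=(1 10 17)(4 14 15)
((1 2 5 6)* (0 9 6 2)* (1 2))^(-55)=(0 1 5 2 6 9)=[1, 5, 6, 3, 4, 2, 9, 7, 8, 0]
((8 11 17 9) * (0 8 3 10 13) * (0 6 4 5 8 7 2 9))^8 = [4, 1, 8, 17, 9, 3, 2, 5, 10, 11, 0, 13, 12, 7, 14, 15, 16, 6] = (0 4 9 11 13 7 5 3 17 6 2 8 10)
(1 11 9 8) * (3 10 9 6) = (1 11 6 3 10 9 8) = [0, 11, 2, 10, 4, 5, 3, 7, 1, 8, 9, 6]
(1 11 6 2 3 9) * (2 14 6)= [0, 11, 3, 9, 4, 5, 14, 7, 8, 1, 10, 2, 12, 13, 6]= (1 11 2 3 9)(6 14)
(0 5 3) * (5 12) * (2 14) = [12, 1, 14, 0, 4, 3, 6, 7, 8, 9, 10, 11, 5, 13, 2] = (0 12 5 3)(2 14)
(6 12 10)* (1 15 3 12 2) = (1 15 3 12 10 6 2) = [0, 15, 1, 12, 4, 5, 2, 7, 8, 9, 6, 11, 10, 13, 14, 3]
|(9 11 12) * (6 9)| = |(6 9 11 12)| = 4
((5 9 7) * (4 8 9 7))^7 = [0, 1, 2, 3, 8, 7, 6, 5, 9, 4] = (4 8 9)(5 7)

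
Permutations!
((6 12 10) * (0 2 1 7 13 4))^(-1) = (0 4 13 7 1 2)(6 10 12) = [4, 2, 0, 3, 13, 5, 10, 1, 8, 9, 12, 11, 6, 7]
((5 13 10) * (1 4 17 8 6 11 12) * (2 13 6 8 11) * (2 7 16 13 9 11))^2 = (1 17 9 12 4 2 11)(5 7 13)(6 16 10) = [0, 17, 11, 3, 2, 7, 16, 13, 8, 12, 6, 1, 4, 5, 14, 15, 10, 9]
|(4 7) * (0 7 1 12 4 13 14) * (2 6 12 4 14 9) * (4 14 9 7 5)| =|(0 5 4 1 14)(2 6 12 9)(7 13)| =20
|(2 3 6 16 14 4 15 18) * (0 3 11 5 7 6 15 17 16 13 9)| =|(0 3 15 18 2 11 5 7 6 13 9)(4 17 16 14)| =44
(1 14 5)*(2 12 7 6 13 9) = (1 14 5)(2 12 7 6 13 9) = [0, 14, 12, 3, 4, 1, 13, 6, 8, 2, 10, 11, 7, 9, 5]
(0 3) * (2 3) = (0 2 3) = [2, 1, 3, 0]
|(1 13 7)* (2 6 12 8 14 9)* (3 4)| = 6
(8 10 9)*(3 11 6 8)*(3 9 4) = [0, 1, 2, 11, 3, 5, 8, 7, 10, 9, 4, 6] = (3 11 6 8 10 4)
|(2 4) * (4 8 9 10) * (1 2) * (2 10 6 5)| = |(1 10 4)(2 8 9 6 5)| = 15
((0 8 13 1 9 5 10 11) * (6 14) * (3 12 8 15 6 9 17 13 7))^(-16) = (1 13 17) = [0, 13, 2, 3, 4, 5, 6, 7, 8, 9, 10, 11, 12, 17, 14, 15, 16, 1]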